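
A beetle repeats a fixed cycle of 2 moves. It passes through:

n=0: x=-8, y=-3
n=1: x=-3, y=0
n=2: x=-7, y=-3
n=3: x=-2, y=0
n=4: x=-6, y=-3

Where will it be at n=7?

The moves between consecutive positions are (+5,+3), (-4,-3), (+5,+3), (-4,-3); they repeat the 2-cycle [(+5,+3), (-4,-3)].
step 5: apply (+5,+3) → x=-1, y=0
step 6: apply (-4,-3) → x=-5, y=-3
step 7: apply (+5,+3) → x=0, y=0

x=0, y=0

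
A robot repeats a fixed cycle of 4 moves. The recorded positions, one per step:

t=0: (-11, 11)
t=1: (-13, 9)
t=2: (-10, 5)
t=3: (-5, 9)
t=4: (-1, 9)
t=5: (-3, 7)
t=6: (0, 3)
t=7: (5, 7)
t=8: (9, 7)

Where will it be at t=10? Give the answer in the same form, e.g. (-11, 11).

Step-to-step displacements: (-2, -2), (+3, -4), (+5, +4), (+4, +0), (-2, -2), (+3, -4), (+5, +4), (+4, +0) — a repeating cycle of length 4.
step 9: apply (-2, -2) → (7, 5)
step 10: apply (+3, -4) → (10, 1)

(10, 1)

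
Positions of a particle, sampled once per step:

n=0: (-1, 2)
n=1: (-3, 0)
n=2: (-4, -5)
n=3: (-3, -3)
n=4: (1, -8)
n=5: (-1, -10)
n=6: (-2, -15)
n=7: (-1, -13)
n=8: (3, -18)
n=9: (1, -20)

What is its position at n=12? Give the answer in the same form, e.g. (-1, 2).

The moves between consecutive positions are (-2, -2), (-1, -5), (+1, +2), (+4, -5), (-2, -2), (-1, -5), (+1, +2), (+4, -5), (-2, -2); they repeat the 4-cycle [(-2, -2), (-1, -5), (+1, +2), (+4, -5)].
step 10: apply (-1, -5) → (0, -25)
step 11: apply (+1, +2) → (1, -23)
step 12: apply (+4, -5) → (5, -28)

(5, -28)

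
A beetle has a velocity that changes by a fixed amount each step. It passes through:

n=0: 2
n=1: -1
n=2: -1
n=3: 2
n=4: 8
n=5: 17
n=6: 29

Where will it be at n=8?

First differences are -3, +0, +3, +6, +9, +12; their common second difference is +3 (constant acceleration).
step 7: 29 + 15 → 44
step 8: 44 + 18 → 62

62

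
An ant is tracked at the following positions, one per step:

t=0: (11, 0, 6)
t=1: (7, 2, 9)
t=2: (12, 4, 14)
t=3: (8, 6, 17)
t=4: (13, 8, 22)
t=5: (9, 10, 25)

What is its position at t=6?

(14, 12, 30)

Differencing gives (-4, +2, +3), (+5, +2, +5), (-4, +2, +3), (+5, +2, +5), (-4, +2, +3). This is the pattern (-4, +2, +3), (+5, +2, +5) repeated.
step 6: apply (+5, +2, +5) → (14, 12, 30)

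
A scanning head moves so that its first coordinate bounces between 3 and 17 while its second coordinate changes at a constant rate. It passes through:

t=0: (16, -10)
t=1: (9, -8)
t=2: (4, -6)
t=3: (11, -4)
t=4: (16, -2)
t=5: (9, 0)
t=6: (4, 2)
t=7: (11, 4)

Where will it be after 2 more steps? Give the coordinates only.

The first coordinate reflects between 3 and 17, moving 7 per step.
  step 8: 11 → 16
  step 9: 16 → 9
The second coordinate changes by +2 each step: at step 9 it is 8.

(9, 8)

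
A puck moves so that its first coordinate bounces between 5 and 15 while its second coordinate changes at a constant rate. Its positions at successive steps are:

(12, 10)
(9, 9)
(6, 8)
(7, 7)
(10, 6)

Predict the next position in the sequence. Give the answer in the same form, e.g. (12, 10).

(13, 5)

The first coordinate reflects between 5 and 15, moving 3 per step.
  step 5: 10 → 13
The second coordinate changes by -1 each step: at step 5 it is 5.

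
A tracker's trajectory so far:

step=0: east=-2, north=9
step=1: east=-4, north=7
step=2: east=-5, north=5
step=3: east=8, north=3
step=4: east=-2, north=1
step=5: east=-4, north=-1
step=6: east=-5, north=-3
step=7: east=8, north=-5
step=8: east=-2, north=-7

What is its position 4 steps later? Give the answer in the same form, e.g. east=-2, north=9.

The east coordinate repeats the cycle [-2, -4, -5, 8] with period 4; step 12 mod 4 = 0, giving -2.
The north coordinate changes by -2 each step, so at step 12 it is 9 + 12·(-2) = -15.

east=-2, north=-15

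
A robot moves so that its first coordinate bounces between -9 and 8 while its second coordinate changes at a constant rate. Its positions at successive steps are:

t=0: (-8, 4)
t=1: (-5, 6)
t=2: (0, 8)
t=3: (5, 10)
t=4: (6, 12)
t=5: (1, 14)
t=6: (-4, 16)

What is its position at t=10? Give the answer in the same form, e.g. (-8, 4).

The first coordinate travels 5 per step and bounces off the walls at -9 and 8.
  step 7: -4 → -9
  step 8: -9 → -4
  step 9: -4 → 1
  step 10: 1 → 6
The second coordinate changes by +2 each step: at step 10 it is 24.

(6, 24)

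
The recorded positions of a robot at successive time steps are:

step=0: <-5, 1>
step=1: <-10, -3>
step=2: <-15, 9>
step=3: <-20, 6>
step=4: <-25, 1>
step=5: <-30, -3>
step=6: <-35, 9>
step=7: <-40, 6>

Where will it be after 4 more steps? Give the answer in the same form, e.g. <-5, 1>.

First: linear, -5 per step → -60 at step 11.
Second: cycles through 1, -3, 9, 6 every 4 steps. Step 11 lands at position 3 of the cycle → 6.

<-60, 6>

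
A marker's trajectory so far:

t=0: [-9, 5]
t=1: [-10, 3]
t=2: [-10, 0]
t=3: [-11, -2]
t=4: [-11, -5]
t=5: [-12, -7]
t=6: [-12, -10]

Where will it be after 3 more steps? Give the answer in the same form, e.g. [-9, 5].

The moves between consecutive positions are [-1, -2], [+0, -3], [-1, -2], [+0, -3], [-1, -2], [+0, -3]; they repeat the 2-cycle [[-1, -2], [+0, -3]].
step 7: apply [-1, -2] → [-13, -12]
step 8: apply [+0, -3] → [-13, -15]
step 9: apply [-1, -2] → [-14, -17]

[-14, -17]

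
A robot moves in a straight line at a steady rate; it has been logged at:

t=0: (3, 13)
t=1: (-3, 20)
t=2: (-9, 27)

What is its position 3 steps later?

(-27, 48)

Each step adds (-6, +7) to the position.
step 3: (-9, 27) + (-6, +7) → (-15, 34)
step 4: (-15, 34) + (-6, +7) → (-21, 41)
step 5: (-21, 41) + (-6, +7) → (-27, 48)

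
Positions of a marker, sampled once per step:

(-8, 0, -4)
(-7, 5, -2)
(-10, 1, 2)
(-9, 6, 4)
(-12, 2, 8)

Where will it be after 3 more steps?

(-13, 8, 16)

Step-to-step displacements: (+1, +5, +2), (-3, -4, +4), (+1, +5, +2), (-3, -4, +4) — a repeating cycle of length 2.
step 5: apply (+1, +5, +2) → (-11, 7, 10)
step 6: apply (-3, -4, +4) → (-14, 3, 14)
step 7: apply (+1, +5, +2) → (-13, 8, 16)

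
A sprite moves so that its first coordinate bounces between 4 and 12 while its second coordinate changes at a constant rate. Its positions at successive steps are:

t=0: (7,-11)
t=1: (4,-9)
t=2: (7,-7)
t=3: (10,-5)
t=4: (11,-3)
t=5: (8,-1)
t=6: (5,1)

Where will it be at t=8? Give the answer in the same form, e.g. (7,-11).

The first coordinate reflects between 4 and 12, moving 3 per step.
  step 7: 5 → 6
  step 8: 6 → 9
The second coordinate changes by +2 each step: at step 8 it is 5.

(9,5)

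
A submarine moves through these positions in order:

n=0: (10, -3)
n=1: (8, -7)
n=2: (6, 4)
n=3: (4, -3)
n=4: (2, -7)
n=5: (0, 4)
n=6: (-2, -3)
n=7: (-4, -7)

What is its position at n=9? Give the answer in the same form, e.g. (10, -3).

(-8, -3)

The first coordinate changes by -2 each step, so at step 9 it is 10 + 9·(-2) = -8.
The second coordinate repeats the cycle [-3, -7, 4] with period 3; step 9 mod 3 = 0, giving -3.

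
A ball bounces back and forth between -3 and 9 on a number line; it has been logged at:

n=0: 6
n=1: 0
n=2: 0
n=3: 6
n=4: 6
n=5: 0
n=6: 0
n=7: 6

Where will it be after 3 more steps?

The value travels 6 per step and bounces off the walls at -3 and 9.
  step 8: 6 → 6
  step 9: 6 → 0
  step 10: 0 → 0

0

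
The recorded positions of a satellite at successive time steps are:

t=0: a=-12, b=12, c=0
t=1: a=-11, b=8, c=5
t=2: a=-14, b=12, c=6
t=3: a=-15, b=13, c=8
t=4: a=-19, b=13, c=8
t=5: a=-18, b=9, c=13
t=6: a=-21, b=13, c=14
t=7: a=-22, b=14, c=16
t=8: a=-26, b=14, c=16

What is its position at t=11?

a=-29, b=15, c=24

Step-to-step displacements: (+1,-4,+5), (-3,+4,+1), (-1,+1,+2), (-4,+0,+0), (+1,-4,+5), (-3,+4,+1), (-1,+1,+2), (-4,+0,+0) — a repeating cycle of length 4.
step 9: apply (+1,-4,+5) → a=-25, b=10, c=21
step 10: apply (-3,+4,+1) → a=-28, b=14, c=22
step 11: apply (-1,+1,+2) → a=-29, b=15, c=24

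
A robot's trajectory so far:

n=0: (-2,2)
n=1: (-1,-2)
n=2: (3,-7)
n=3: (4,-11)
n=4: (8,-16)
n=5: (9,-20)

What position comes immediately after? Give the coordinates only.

The moves between consecutive positions are (+1,-4), (+4,-5), (+1,-4), (+4,-5), (+1,-4); they repeat the 2-cycle [(+1,-4), (+4,-5)].
step 6: apply (+4,-5) → (13,-25)

(13,-25)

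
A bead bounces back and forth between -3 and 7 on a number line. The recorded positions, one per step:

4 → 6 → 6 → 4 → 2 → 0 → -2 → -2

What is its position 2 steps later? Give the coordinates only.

2

The value travels 2 per step and bounces off the walls at -3 and 7.
  step 8: -2 → 0
  step 9: 0 → 2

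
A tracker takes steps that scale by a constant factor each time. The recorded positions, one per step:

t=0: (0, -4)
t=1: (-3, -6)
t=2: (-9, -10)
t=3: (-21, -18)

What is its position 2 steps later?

(-93, -66)

Step-to-step displacements: (-3, -2), (-6, -4), (-12, -8); each is 2× the previous.
step 4: (-21, -18) + (-24, -16) → (-45, -34)
step 5: (-45, -34) + (-48, -32) → (-93, -66)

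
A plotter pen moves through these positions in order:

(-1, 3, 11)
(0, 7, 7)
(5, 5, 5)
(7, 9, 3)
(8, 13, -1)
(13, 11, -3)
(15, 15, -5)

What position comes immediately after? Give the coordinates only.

(16, 19, -9)

The moves between consecutive positions are (+1, +4, -4), (+5, -2, -2), (+2, +4, -2), (+1, +4, -4), (+5, -2, -2), (+2, +4, -2); they repeat the 3-cycle [(+1, +4, -4), (+5, -2, -2), (+2, +4, -2)].
step 7: apply (+1, +4, -4) → (16, 19, -9)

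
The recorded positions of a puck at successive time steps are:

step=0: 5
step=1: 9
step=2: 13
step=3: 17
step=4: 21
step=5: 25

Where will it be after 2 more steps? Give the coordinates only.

33

Each step adds +4 to the position.
step 6: 25 + 4 → 29
step 7: 29 + 4 → 33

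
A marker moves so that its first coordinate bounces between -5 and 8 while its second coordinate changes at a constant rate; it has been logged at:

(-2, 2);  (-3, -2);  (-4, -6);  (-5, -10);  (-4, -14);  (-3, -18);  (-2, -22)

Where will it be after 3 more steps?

(1, -34)

The first coordinate reflects between -5 and 8, moving 1 per step.
  step 7: -2 → -1
  step 8: -1 → 0
  step 9: 0 → 1
The second coordinate changes by -4 each step: at step 9 it is -34.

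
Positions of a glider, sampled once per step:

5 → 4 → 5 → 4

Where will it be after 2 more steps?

The jumps are -1, +1, -1 — a geometric progression with ratio -1.
step 4: 4 + 1 → 5
step 5: 5 − 1 → 4

4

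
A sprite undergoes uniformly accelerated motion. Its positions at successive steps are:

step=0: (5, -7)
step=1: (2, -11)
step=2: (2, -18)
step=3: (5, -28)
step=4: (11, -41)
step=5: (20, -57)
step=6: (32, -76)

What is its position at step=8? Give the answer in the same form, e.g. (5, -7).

First differences are (-3, -4), (+0, -7), (+3, -10), (+6, -13), (+9, -16), (+12, -19); their common second difference is (+3, -3) (constant acceleration).
step 7: (32, -76) + (+15, -22) → (47, -98)
step 8: (47, -98) + (+18, -25) → (65, -123)

(65, -123)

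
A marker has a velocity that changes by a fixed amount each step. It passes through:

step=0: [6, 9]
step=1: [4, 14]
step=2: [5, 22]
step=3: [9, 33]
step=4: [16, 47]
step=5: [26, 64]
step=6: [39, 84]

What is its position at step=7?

Successive displacements: [-2, +5], [+1, +8], [+4, +11], [+7, +14], [+10, +17], [+13, +20] — each changes by [+3, +3].
step 7: [39, 84] + [+16, +23] → [55, 107]

[55, 107]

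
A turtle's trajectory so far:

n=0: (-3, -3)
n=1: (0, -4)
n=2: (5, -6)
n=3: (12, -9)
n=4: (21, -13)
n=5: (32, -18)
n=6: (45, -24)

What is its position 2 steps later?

First differences are (+3, -1), (+5, -2), (+7, -3), (+9, -4), (+11, -5), (+13, -6); their common second difference is (+2, -1) (constant acceleration).
step 7: (45, -24) + (+15, -7) → (60, -31)
step 8: (60, -31) + (+17, -8) → (77, -39)

(77, -39)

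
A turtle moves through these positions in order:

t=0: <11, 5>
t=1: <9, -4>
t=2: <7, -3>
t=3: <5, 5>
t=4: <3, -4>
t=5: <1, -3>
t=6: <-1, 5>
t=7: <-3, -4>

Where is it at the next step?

<-5, -3>

The first coordinate changes by -2 each step, so at step 8 it is 11 + 8·(-2) = -5.
The second coordinate repeats the cycle [5, -4, -3] with period 3; step 8 mod 3 = 2, giving -3.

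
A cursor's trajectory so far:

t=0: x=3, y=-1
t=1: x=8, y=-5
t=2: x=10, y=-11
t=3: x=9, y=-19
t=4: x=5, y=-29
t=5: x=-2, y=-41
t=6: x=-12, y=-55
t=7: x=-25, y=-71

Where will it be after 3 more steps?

x=-82, y=-131

First differences are (+5, -4), (+2, -6), (-1, -8), (-4, -10), (-7, -12), (-10, -14), (-13, -16); their common second difference is (-3, -2) (constant acceleration).
step 8: x=-25, y=-71 + (-16, -18) → x=-41, y=-89
step 9: x=-41, y=-89 + (-19, -20) → x=-60, y=-109
step 10: x=-60, y=-109 + (-22, -22) → x=-82, y=-131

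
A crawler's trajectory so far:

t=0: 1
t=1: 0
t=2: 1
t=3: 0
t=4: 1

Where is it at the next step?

0

Consecutive displacements -1, +1, -1, +1 scale by a factor of -1 each step.
step 5: 1 − 1 → 0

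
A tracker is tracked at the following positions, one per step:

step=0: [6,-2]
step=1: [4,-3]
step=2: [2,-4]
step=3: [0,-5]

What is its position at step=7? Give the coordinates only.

[-8,-9]

The position changes by [-2,-1] every step.
step 4: [0,-5] + [-2,-1] → [-2,-6]
step 5: [-2,-6] + [-2,-1] → [-4,-7]
step 6: [-4,-7] + [-2,-1] → [-6,-8]
step 7: [-6,-8] + [-2,-1] → [-8,-9]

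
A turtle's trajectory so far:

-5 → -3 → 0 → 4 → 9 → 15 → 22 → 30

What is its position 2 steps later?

First differences are +2, +3, +4, +5, +6, +7, +8; their common second difference is +1 (constant acceleration).
step 8: 30 + 9 → 39
step 9: 39 + 10 → 49

49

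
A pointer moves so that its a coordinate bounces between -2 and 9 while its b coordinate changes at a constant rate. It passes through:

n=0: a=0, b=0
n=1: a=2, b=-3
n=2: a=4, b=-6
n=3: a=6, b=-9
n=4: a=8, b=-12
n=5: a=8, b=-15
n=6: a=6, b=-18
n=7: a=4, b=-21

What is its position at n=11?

a=0, b=-33

The a coordinate travels 2 per step and bounces off the walls at -2 and 9.
  step 8: 4 → 2
  step 9: 2 → 0
  step 10: 0 → -2
  step 11: -2 → 0
The b coordinate changes by -3 each step: at step 11 it is -33.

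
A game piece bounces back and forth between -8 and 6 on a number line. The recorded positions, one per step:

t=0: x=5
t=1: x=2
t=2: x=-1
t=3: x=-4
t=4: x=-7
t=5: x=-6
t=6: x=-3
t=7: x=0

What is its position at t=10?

The value travels 3 per step and bounces off the walls at -8 and 6.
  step 8: 0 → 3
  step 9: 3 → 6
  step 10: 6 → 3

x=3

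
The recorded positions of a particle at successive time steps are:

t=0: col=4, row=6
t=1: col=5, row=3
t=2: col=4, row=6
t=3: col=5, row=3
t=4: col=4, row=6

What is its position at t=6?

Step-to-step displacements: (+1, -3), (-1, +3), (+1, -3), (-1, +3); each is -1× the previous.
step 5: col=4, row=6 + (+1, -3) → col=5, row=3
step 6: col=5, row=3 + (-1, +3) → col=4, row=6

col=4, row=6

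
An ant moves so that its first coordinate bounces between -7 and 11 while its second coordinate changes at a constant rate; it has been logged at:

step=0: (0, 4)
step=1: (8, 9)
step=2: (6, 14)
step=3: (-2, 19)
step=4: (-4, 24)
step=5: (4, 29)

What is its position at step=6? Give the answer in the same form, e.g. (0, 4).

(10, 34)

The first coordinate travels 8 per step and bounces off the walls at -7 and 11.
  step 6: 4 → 10
The second coordinate changes by +5 each step: at step 6 it is 34.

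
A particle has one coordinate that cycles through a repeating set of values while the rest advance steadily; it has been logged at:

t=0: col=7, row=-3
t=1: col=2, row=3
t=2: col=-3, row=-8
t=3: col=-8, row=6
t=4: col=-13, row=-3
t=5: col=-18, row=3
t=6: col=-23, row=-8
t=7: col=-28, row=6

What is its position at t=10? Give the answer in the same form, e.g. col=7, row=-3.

The col coordinate changes by -5 each step, so at step 10 it is 7 + 10·(-5) = -43.
The row coordinate repeats the cycle [-3, 3, -8, 6] with period 4; step 10 mod 4 = 2, giving -8.

col=-43, row=-8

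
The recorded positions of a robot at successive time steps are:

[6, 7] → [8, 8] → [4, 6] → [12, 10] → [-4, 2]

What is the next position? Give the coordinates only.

The jumps are [+2, +1], [-4, -2], [+8, +4], [-16, -8] — a geometric progression with ratio -2.
step 5: [-4, 2] + [+32, +16] → [28, 18]

[28, 18]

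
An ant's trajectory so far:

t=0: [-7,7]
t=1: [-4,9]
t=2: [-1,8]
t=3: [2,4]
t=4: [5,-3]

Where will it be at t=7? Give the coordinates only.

[14,-42]

Taking differences between consecutive positions: [+3,+2], [+3,-1], [+3,-4], [+3,-7]. These grow by [+0,-3] each step.
step 5: [5,-3] + [+3,-10] → [8,-13]
step 6: [8,-13] + [+3,-13] → [11,-26]
step 7: [11,-26] + [+3,-16] → [14,-42]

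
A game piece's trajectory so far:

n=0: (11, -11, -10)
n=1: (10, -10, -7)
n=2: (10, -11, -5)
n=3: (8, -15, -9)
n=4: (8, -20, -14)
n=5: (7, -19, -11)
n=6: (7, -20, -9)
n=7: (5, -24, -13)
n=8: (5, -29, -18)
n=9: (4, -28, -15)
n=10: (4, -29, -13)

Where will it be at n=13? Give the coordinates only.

Step-to-step displacements: (-1, +1, +3), (+0, -1, +2), (-2, -4, -4), (+0, -5, -5), (-1, +1, +3), (+0, -1, +2), (-2, -4, -4), (+0, -5, -5), (-1, +1, +3), (+0, -1, +2) — a repeating cycle of length 4.
step 11: apply (-2, -4, -4) → (2, -33, -17)
step 12: apply (+0, -5, -5) → (2, -38, -22)
step 13: apply (-1, +1, +3) → (1, -37, -19)

(1, -37, -19)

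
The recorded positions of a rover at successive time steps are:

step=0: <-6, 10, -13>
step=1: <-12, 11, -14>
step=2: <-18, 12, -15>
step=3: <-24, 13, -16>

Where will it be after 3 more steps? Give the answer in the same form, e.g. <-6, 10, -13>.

The position changes by <-6, +1, -1> every step.
step 4: <-24, 13, -16> + <-6, +1, -1> → <-30, 14, -17>
step 5: <-30, 14, -17> + <-6, +1, -1> → <-36, 15, -18>
step 6: <-36, 15, -18> + <-6, +1, -1> → <-42, 16, -19>

<-42, 16, -19>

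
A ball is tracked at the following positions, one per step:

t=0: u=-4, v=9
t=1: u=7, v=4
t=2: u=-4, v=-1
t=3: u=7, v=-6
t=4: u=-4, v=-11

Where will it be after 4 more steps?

u=-4, v=-31

U: cycles through -4, 7 every 2 steps. Step 8 lands at position 0 of the cycle → -4.
V: linear, -5 per step → -31 at step 8.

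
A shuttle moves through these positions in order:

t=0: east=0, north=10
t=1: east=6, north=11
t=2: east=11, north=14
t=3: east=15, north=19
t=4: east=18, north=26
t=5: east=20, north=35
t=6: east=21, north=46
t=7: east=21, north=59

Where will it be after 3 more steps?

east=15, north=110

Successive displacements: (+6, +1), (+5, +3), (+4, +5), (+3, +7), (+2, +9), (+1, +11), (+0, +13) — each changes by (-1, +2).
step 8: east=21, north=59 + (-1, +15) → east=20, north=74
step 9: east=20, north=74 + (-2, +17) → east=18, north=91
step 10: east=18, north=91 + (-3, +19) → east=15, north=110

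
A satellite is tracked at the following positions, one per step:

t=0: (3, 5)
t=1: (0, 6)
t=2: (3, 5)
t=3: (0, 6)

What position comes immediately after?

Step-to-step displacements: (-3, +1), (+3, -1), (-3, +1); each is -1× the previous.
step 4: (0, 6) + (+3, -1) → (3, 5)

(3, 5)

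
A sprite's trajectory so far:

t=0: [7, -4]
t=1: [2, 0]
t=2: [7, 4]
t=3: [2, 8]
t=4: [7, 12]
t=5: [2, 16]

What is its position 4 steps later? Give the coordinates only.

First: cycles through 7, 2 every 2 steps. Step 9 lands at position 1 of the cycle → 2.
Second: linear, +4 per step → 32 at step 9.

[2, 32]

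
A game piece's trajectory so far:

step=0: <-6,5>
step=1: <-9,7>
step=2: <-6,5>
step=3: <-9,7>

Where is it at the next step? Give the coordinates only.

The jumps are <-3,+2>, <+3,-2>, <-3,+2> — a geometric progression with ratio -1.
step 4: <-9,7> + <+3,-2> → <-6,5>

<-6,5>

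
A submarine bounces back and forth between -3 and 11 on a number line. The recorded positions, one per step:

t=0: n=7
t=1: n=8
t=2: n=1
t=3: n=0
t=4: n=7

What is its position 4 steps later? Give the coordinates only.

n=7

The value reflects between -3 and 11, moving 7 per step.
  step 5: 7 → 8
  step 6: 8 → 1
  step 7: 1 → 0
  step 8: 0 → 7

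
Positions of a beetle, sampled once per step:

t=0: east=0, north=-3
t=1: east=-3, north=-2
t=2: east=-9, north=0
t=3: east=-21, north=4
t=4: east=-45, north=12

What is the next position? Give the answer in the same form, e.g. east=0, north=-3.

Consecutive displacements (-3,+1), (-6,+2), (-12,+4), (-24,+8) scale by a factor of 2 each step.
step 5: east=-45, north=12 + (-48,+16) → east=-93, north=28

east=-93, north=28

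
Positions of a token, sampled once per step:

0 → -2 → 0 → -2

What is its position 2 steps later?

Step-to-step displacements: -2, +2, -2; each is -1× the previous.
step 4: -2 + 2 → 0
step 5: 0 − 2 → -2

-2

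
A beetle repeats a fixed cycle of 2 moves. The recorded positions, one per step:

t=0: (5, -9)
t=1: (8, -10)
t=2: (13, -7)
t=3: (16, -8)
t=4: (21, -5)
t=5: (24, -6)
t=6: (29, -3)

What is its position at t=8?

Differencing gives (+3, -1), (+5, +3), (+3, -1), (+5, +3), (+3, -1), (+5, +3). This is the pattern (+3, -1), (+5, +3) repeated.
step 7: apply (+3, -1) → (32, -4)
step 8: apply (+5, +3) → (37, -1)

(37, -1)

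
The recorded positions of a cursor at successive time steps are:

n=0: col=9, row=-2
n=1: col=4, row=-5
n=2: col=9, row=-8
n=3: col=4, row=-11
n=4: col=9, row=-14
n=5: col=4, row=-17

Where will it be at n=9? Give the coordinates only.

The col coordinate repeats the cycle [9, 4] with period 2; step 9 mod 2 = 1, giving 4.
The row coordinate changes by -3 each step, so at step 9 it is -2 + 9·(-3) = -29.

col=4, row=-29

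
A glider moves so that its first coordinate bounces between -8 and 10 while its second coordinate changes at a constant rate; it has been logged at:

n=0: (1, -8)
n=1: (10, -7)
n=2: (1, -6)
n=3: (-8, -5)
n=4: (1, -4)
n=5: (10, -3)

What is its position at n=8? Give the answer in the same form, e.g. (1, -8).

The first coordinate reflects between -8 and 10, moving 9 per step.
  step 6: 10 → 1
  step 7: 1 → -8
  step 8: -8 → 1
The second coordinate changes by +1 each step: at step 8 it is 0.

(1, 0)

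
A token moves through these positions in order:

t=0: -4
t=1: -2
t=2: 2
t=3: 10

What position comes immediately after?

26

Step-to-step displacements: +2, +4, +8; each is 2× the previous.
step 4: 10 + 16 → 26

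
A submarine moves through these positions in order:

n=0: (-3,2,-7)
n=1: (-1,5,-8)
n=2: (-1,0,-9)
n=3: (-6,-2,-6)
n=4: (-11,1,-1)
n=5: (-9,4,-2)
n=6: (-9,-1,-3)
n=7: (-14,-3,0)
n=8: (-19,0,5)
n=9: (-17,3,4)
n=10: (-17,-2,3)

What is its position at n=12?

(-27,-1,11)

Step-to-step displacements: (+2,+3,-1), (+0,-5,-1), (-5,-2,+3), (-5,+3,+5), (+2,+3,-1), (+0,-5,-1), (-5,-2,+3), (-5,+3,+5), (+2,+3,-1), (+0,-5,-1) — a repeating cycle of length 4.
step 11: apply (-5,-2,+3) → (-22,-4,6)
step 12: apply (-5,+3,+5) → (-27,-1,11)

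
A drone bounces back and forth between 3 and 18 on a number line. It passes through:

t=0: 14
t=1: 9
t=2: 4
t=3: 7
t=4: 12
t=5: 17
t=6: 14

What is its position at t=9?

7

The value travels 5 per step and bounces off the walls at 3 and 18.
  step 7: 14 → 9
  step 8: 9 → 4
  step 9: 4 → 7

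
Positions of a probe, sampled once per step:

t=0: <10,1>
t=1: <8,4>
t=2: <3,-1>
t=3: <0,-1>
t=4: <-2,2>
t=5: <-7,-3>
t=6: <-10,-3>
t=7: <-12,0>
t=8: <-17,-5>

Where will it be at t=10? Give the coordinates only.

<-22,-2>

Differencing gives <-2,+3>, <-5,-5>, <-3,+0>, <-2,+3>, <-5,-5>, <-3,+0>, <-2,+3>, <-5,-5>. This is the pattern <-2,+3>, <-5,-5>, <-3,+0> repeated.
step 9: apply <-3,+0> → <-20,-5>
step 10: apply <-2,+3> → <-22,-2>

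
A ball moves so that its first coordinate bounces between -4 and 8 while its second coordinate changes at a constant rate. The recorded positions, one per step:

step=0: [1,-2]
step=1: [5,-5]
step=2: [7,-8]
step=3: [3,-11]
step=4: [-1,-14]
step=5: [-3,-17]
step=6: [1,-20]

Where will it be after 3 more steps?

The first coordinate reflects between -4 and 8, moving 4 per step.
  step 7: 1 → 5
  step 8: 5 → 7
  step 9: 7 → 3
The second coordinate changes by -3 each step: at step 9 it is -29.

[3,-29]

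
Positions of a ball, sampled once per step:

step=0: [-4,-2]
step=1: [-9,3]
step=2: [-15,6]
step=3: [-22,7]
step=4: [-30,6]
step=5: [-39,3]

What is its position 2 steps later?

[-60,-9]

First differences are [-5,+5], [-6,+3], [-7,+1], [-8,-1], [-9,-3]; their common second difference is [-1,-2] (constant acceleration).
step 6: [-39,3] + [-10,-5] → [-49,-2]
step 7: [-49,-2] + [-11,-7] → [-60,-9]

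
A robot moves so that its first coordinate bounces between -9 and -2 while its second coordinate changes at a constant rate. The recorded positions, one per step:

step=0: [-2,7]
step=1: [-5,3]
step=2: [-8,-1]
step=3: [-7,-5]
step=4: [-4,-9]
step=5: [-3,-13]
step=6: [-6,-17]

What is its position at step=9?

The first coordinate travels 3 per step and bounces off the walls at -9 and -2.
  step 7: -6 → -9
  step 8: -9 → -6
  step 9: -6 → -3
The second coordinate changes by -4 each step: at step 9 it is -29.

[-3,-29]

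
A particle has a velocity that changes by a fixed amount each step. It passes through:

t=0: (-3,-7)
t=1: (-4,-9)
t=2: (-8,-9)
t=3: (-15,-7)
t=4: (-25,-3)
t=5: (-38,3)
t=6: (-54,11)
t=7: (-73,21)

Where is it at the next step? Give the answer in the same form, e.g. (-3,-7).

(-95,33)

First differences are (-1,-2), (-4,+0), (-7,+2), (-10,+4), (-13,+6), (-16,+8), (-19,+10); their common second difference is (-3,+2) (constant acceleration).
step 8: (-73,21) + (-22,+12) → (-95,33)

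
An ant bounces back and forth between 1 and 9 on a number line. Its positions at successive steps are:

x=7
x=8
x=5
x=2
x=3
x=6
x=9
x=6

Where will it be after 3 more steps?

x=5

The value reflects between 1 and 9, moving 3 per step.
  step 8: 6 → 3
  step 9: 3 → 2
  step 10: 2 → 5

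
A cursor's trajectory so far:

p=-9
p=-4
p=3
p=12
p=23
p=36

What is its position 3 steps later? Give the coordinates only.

First differences are +5, +7, +9, +11, +13; their common second difference is +2 (constant acceleration).
step 6: 36 + 15 → p=51
step 7: 51 + 17 → p=68
step 8: 68 + 19 → p=87

p=87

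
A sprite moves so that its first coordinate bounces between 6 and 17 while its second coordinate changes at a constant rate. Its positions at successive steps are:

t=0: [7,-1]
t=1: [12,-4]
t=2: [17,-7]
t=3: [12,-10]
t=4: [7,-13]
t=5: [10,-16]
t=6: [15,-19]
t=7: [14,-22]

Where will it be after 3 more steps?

The first coordinate reflects between 6 and 17, moving 5 per step.
  step 8: 14 → 9
  step 9: 9 → 8
  step 10: 8 → 13
The second coordinate changes by -3 each step: at step 10 it is -31.

[13,-31]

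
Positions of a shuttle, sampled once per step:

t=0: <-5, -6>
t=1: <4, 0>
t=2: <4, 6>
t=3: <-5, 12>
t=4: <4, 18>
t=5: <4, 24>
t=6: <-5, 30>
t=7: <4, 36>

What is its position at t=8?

First: cycles through -5, 4, 4 every 3 steps. Step 8 lands at position 2 of the cycle → 4.
Second: linear, +6 per step → 42 at step 8.

<4, 42>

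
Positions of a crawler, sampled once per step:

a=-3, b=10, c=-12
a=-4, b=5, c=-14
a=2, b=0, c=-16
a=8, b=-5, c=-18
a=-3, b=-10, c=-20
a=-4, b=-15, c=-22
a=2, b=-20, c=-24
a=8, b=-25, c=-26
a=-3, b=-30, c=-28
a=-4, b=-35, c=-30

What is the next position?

a=2, b=-40, c=-32

A: cycles through -3, -4, 2, 8 every 4 steps. Step 10 lands at position 2 of the cycle → 2.
B: linear, -5 per step → -40 at step 10.
C: linear, -2 per step → -32 at step 10.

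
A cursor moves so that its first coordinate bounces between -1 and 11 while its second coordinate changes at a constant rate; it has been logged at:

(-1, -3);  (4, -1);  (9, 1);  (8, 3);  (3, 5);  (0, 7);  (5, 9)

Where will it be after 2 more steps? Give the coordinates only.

The first coordinate travels 5 per step and bounces off the walls at -1 and 11.
  step 7: 5 → 10
  step 8: 10 → 7
The second coordinate changes by +2 each step: at step 8 it is 13.

(7, 13)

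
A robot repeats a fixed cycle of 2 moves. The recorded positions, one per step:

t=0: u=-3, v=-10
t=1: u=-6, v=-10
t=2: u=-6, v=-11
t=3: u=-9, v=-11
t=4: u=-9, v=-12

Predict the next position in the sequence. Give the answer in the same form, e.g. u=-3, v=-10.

u=-12, v=-12

Differencing gives (-3,+0), (+0,-1), (-3,+0), (+0,-1). This is the pattern (-3,+0), (+0,-1) repeated.
step 5: apply (-3,+0) → u=-12, v=-12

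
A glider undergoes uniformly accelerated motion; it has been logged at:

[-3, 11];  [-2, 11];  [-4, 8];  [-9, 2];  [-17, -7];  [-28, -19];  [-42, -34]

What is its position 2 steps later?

Taking differences between consecutive positions: [+1, +0], [-2, -3], [-5, -6], [-8, -9], [-11, -12], [-14, -15]. These grow by [-3, -3] each step.
step 7: [-42, -34] + [-17, -18] → [-59, -52]
step 8: [-59, -52] + [-20, -21] → [-79, -73]

[-79, -73]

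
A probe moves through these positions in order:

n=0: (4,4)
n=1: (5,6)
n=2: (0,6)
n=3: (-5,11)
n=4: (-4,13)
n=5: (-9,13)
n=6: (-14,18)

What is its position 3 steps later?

(-23,25)

The moves between consecutive positions are (+1,+2), (-5,+0), (-5,+5), (+1,+2), (-5,+0), (-5,+5); they repeat the 3-cycle [(+1,+2), (-5,+0), (-5,+5)].
step 7: apply (+1,+2) → (-13,20)
step 8: apply (-5,+0) → (-18,20)
step 9: apply (-5,+5) → (-23,25)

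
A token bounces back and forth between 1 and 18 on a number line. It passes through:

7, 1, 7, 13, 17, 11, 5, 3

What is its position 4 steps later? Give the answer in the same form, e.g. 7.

9

The value travels 6 per step and bounces off the walls at 1 and 18.
  step 8: 3 → 9
  step 9: 9 → 15
  step 10: 15 → 15
  step 11: 15 → 9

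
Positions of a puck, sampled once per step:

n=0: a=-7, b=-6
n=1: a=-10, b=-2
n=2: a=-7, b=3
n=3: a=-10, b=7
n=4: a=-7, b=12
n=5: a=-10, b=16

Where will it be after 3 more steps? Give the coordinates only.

Step-to-step displacements: (-3, +4), (+3, +5), (-3, +4), (+3, +5), (-3, +4) — a repeating cycle of length 2.
step 6: apply (+3, +5) → a=-7, b=21
step 7: apply (-3, +4) → a=-10, b=25
step 8: apply (+3, +5) → a=-7, b=30

a=-7, b=30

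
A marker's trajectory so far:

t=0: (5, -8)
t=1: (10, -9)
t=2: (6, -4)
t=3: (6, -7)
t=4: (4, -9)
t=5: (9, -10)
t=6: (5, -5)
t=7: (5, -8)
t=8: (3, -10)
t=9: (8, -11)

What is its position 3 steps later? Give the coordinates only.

The moves between consecutive positions are (+5, -1), (-4, +5), (+0, -3), (-2, -2), (+5, -1), (-4, +5), (+0, -3), (-2, -2), (+5, -1); they repeat the 4-cycle [(+5, -1), (-4, +5), (+0, -3), (-2, -2)].
step 10: apply (-4, +5) → (4, -6)
step 11: apply (+0, -3) → (4, -9)
step 12: apply (-2, -2) → (2, -11)

(2, -11)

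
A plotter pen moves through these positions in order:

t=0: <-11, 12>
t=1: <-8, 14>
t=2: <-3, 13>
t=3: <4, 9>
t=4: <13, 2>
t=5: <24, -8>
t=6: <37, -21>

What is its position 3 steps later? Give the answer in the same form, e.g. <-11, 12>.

<88, -78>

Successive displacements: <+3, +2>, <+5, -1>, <+7, -4>, <+9, -7>, <+11, -10>, <+13, -13> — each changes by <+2, -3>.
step 7: <37, -21> + <+15, -16> → <52, -37>
step 8: <52, -37> + <+17, -19> → <69, -56>
step 9: <69, -56> + <+19, -22> → <88, -78>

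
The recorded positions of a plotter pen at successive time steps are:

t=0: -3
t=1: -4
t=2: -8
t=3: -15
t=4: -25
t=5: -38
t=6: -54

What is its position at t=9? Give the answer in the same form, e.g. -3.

-120

Successive displacements: -1, -4, -7, -10, -13, -16 — each changes by -3.
step 7: -54 − 19 → -73
step 8: -73 − 22 → -95
step 9: -95 − 25 → -120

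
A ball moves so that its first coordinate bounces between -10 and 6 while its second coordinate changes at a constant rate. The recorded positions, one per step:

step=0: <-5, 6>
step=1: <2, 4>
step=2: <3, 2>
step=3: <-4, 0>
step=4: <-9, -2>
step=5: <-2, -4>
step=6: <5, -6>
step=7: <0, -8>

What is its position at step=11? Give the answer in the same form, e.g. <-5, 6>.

The first coordinate travels 7 per step and bounces off the walls at -10 and 6.
  step 8: 0 → -7
  step 9: -7 → -6
  step 10: -6 → 1
  step 11: 1 → 4
The second coordinate changes by -2 each step: at step 11 it is -16.

<4, -16>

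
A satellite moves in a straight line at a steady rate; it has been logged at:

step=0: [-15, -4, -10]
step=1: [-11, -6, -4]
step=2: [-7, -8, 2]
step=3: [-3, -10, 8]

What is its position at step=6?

[9, -16, 26]

Each step adds [+4, -2, +6] to the position.
step 4: [-3, -10, 8] + [+4, -2, +6] → [1, -12, 14]
step 5: [1, -12, 14] + [+4, -2, +6] → [5, -14, 20]
step 6: [5, -14, 20] + [+4, -2, +6] → [9, -16, 26]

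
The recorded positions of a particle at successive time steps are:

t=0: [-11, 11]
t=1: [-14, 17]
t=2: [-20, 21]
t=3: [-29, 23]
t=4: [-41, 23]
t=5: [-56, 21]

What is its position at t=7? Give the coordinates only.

Successive displacements: [-3, +6], [-6, +4], [-9, +2], [-12, +0], [-15, -2] — each changes by [-3, -2].
step 6: [-56, 21] + [-18, -4] → [-74, 17]
step 7: [-74, 17] + [-21, -6] → [-95, 11]

[-95, 11]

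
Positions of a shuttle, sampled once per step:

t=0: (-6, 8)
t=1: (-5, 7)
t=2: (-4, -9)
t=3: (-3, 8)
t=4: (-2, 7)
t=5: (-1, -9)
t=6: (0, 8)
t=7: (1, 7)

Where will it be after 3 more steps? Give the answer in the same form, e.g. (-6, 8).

First: linear, +1 per step → 4 at step 10.
Second: cycles through 8, 7, -9 every 3 steps. Step 10 lands at position 1 of the cycle → 7.

(4, 7)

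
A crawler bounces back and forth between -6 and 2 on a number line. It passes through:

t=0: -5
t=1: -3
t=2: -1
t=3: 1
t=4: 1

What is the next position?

The value reflects between -6 and 2, moving 2 per step.
  step 5: 1 → -1

-1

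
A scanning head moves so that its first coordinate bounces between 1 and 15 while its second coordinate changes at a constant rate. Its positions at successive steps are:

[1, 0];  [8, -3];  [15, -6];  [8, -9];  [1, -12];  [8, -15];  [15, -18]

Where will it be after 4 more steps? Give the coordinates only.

The first coordinate travels 7 per step and bounces off the walls at 1 and 15.
  step 7: 15 → 8
  step 8: 8 → 1
  step 9: 1 → 8
  step 10: 8 → 15
The second coordinate changes by -3 each step: at step 10 it is -30.

[15, -30]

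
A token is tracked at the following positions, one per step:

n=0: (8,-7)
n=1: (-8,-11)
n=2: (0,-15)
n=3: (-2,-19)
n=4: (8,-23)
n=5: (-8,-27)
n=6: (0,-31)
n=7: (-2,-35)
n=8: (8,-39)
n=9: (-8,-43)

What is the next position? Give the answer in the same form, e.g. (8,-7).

The first coordinate repeats the cycle [8, -8, 0, -2] with period 4; step 10 mod 4 = 2, giving 0.
The second coordinate changes by -4 each step, so at step 10 it is -7 + 10·(-4) = -47.

(0,-47)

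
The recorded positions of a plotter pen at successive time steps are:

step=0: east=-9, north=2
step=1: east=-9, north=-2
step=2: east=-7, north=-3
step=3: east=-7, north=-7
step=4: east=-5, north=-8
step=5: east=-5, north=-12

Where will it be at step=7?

east=-3, north=-17

The moves between consecutive positions are (+0, -4), (+2, -1), (+0, -4), (+2, -1), (+0, -4); they repeat the 2-cycle [(+0, -4), (+2, -1)].
step 6: apply (+2, -1) → east=-3, north=-13
step 7: apply (+0, -4) → east=-3, north=-17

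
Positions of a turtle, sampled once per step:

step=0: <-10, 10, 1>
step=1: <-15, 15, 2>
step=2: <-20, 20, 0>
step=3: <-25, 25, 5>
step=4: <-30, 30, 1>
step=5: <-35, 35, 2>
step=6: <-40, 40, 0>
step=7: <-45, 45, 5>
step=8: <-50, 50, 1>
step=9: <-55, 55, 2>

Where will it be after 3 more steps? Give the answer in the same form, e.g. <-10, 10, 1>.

First: linear, -5 per step → -70 at step 12.
Second: linear, +5 per step → 70 at step 12.
Third: cycles through 1, 2, 0, 5 every 4 steps. Step 12 lands at position 0 of the cycle → 1.

<-70, 70, 1>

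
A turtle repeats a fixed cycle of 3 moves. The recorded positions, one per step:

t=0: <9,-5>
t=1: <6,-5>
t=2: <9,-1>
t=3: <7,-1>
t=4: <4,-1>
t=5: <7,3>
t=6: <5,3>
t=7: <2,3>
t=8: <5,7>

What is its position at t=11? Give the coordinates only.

<3,11>

Step-to-step displacements: <-3,+0>, <+3,+4>, <-2,+0>, <-3,+0>, <+3,+4>, <-2,+0>, <-3,+0>, <+3,+4> — a repeating cycle of length 3.
step 9: apply <-2,+0> → <3,7>
step 10: apply <-3,+0> → <0,7>
step 11: apply <+3,+4> → <3,11>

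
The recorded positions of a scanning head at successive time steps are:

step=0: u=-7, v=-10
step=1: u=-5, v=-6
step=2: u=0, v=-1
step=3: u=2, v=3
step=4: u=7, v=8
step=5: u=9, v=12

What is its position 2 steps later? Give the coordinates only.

The moves between consecutive positions are (+2, +4), (+5, +5), (+2, +4), (+5, +5), (+2, +4); they repeat the 2-cycle [(+2, +4), (+5, +5)].
step 6: apply (+5, +5) → u=14, v=17
step 7: apply (+2, +4) → u=16, v=21

u=16, v=21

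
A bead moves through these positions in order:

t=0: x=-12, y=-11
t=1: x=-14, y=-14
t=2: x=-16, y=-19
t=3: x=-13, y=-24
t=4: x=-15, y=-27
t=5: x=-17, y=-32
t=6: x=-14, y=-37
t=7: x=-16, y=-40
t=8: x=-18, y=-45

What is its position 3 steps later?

x=-19, y=-58

Differencing gives (-2, -3), (-2, -5), (+3, -5), (-2, -3), (-2, -5), (+3, -5), (-2, -3), (-2, -5). This is the pattern (-2, -3), (-2, -5), (+3, -5) repeated.
step 9: apply (+3, -5) → x=-15, y=-50
step 10: apply (-2, -3) → x=-17, y=-53
step 11: apply (-2, -5) → x=-19, y=-58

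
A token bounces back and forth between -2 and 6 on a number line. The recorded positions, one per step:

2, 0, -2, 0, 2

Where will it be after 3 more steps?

The value reflects between -2 and 6, moving 2 per step.
  step 5: 2 → 4
  step 6: 4 → 6
  step 7: 6 → 4

4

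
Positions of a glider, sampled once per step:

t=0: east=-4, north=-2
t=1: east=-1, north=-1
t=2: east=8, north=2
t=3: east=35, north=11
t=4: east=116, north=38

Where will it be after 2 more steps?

east=1088, north=362

Step-to-step displacements: (+3, +1), (+9, +3), (+27, +9), (+81, +27); each is 3× the previous.
step 5: east=116, north=38 + (+243, +81) → east=359, north=119
step 6: east=359, north=119 + (+729, +243) → east=1088, north=362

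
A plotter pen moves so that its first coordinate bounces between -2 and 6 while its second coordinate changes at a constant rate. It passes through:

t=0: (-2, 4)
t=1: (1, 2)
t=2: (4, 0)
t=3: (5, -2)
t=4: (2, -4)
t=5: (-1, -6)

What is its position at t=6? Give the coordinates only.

(0, -8)

The first coordinate reflects between -2 and 6, moving 3 per step.
  step 6: -1 → 0
The second coordinate changes by -2 each step: at step 6 it is -8.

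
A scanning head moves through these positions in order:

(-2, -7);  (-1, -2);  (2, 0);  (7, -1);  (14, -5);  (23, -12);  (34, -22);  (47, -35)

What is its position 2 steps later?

First differences are (+1, +5), (+3, +2), (+5, -1), (+7, -4), (+9, -7), (+11, -10), (+13, -13); their common second difference is (+2, -3) (constant acceleration).
step 8: (47, -35) + (+15, -16) → (62, -51)
step 9: (62, -51) + (+17, -19) → (79, -70)

(79, -70)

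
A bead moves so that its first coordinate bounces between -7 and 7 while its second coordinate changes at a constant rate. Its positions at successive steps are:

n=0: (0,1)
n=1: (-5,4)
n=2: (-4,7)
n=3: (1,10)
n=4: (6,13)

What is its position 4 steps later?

(-2,25)

The first coordinate reflects between -7 and 7, moving 5 per step.
  step 5: 6 → 3
  step 6: 3 → -2
  step 7: -2 → -7
  step 8: -7 → -2
The second coordinate changes by +3 each step: at step 8 it is 25.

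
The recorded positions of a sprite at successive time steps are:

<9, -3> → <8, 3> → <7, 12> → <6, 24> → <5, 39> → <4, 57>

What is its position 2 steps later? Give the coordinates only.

Taking differences between consecutive positions: <-1, +6>, <-1, +9>, <-1, +12>, <-1, +15>, <-1, +18>. These grow by <+0, +3> each step.
step 6: <4, 57> + <-1, +21> → <3, 78>
step 7: <3, 78> + <-1, +24> → <2, 102>

<2, 102>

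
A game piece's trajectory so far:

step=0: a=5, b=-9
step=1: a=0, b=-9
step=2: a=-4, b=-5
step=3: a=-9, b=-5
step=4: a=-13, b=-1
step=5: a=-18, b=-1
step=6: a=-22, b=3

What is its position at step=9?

a=-36, b=7

Differencing gives (-5, +0), (-4, +4), (-5, +0), (-4, +4), (-5, +0), (-4, +4). This is the pattern (-5, +0), (-4, +4) repeated.
step 7: apply (-5, +0) → a=-27, b=3
step 8: apply (-4, +4) → a=-31, b=7
step 9: apply (-5, +0) → a=-36, b=7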